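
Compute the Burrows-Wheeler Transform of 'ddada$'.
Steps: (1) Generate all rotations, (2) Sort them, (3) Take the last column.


Rotations (sorted):
  0: $ddada -> last char: a
  1: a$ddad -> last char: d
  2: ada$dd -> last char: d
  3: da$dda -> last char: a
  4: dada$d -> last char: d
  5: ddada$ -> last char: $


BWT = addad$


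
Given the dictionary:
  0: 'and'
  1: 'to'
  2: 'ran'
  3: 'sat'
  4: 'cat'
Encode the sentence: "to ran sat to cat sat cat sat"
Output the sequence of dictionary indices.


Look up each word in the dictionary:
  'to' -> 1
  'ran' -> 2
  'sat' -> 3
  'to' -> 1
  'cat' -> 4
  'sat' -> 3
  'cat' -> 4
  'sat' -> 3

Encoded: [1, 2, 3, 1, 4, 3, 4, 3]


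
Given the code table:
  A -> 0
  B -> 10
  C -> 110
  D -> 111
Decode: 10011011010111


Decoding:
10 -> B
0 -> A
110 -> C
110 -> C
10 -> B
111 -> D


Result: BACCBD


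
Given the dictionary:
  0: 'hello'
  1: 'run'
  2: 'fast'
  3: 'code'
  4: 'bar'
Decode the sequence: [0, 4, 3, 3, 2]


Look up each index in the dictionary:
  0 -> 'hello'
  4 -> 'bar'
  3 -> 'code'
  3 -> 'code'
  2 -> 'fast'

Decoded: "hello bar code code fast"


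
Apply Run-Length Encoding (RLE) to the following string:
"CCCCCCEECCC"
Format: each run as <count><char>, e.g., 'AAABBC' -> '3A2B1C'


Scanning runs left to right:
  i=0: run of 'C' x 6 -> '6C'
  i=6: run of 'E' x 2 -> '2E'
  i=8: run of 'C' x 3 -> '3C'

RLE = 6C2E3C


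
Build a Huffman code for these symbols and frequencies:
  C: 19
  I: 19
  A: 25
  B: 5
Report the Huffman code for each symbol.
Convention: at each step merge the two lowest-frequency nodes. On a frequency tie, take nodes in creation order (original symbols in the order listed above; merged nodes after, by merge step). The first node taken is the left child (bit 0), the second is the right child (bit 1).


Huffman tree construction:
Step 1: Merge B(5) + C(19) = 24
Step 2: Merge I(19) + (B+C)(24) = 43
Step 3: Merge A(25) + (I+(B+C))(43) = 68
Read each symbol's code off the tree from the root (left child = 0, right child = 1).

Codes:
  C: 111 (length 3)
  I: 10 (length 2)
  A: 0 (length 1)
  B: 110 (length 3)
Average code length: 135/68 = 1.9853 bits/symbol


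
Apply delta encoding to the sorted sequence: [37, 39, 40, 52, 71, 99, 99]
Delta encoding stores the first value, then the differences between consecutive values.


First value: 37
Deltas:
  39 - 37 = 2
  40 - 39 = 1
  52 - 40 = 12
  71 - 52 = 19
  99 - 71 = 28
  99 - 99 = 0


Delta encoded: [37, 2, 1, 12, 19, 28, 0]


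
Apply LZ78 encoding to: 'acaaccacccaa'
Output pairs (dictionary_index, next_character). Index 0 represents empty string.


LZ78 encoding steps:
Dictionary: {0: ''}
Step 1: w='' (idx 0), next='a' -> output (0, 'a'), add 'a' as idx 1
Step 2: w='' (idx 0), next='c' -> output (0, 'c'), add 'c' as idx 2
Step 3: w='a' (idx 1), next='a' -> output (1, 'a'), add 'aa' as idx 3
Step 4: w='c' (idx 2), next='c' -> output (2, 'c'), add 'cc' as idx 4
Step 5: w='a' (idx 1), next='c' -> output (1, 'c'), add 'ac' as idx 5
Step 6: w='cc' (idx 4), next='a' -> output (4, 'a'), add 'cca' as idx 6
Step 7: w='a' (idx 1), end of input -> output (1, '')


Encoded: [(0, 'a'), (0, 'c'), (1, 'a'), (2, 'c'), (1, 'c'), (4, 'a'), (1, '')]


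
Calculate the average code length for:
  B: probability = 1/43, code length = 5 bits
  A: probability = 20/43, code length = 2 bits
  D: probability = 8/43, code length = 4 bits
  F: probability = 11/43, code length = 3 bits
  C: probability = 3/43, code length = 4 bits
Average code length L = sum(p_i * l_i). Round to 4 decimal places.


Weighted contributions p_i * l_i:
  B: (1/43) * 5 = 5/43
  A: (20/43) * 2 = 40/43
  D: (8/43) * 4 = 32/43
  F: (11/43) * 3 = 33/43
  C: (3/43) * 4 = 12/43
Sum = (5 + 40 + 32 + 33 + 12)/43 = 122/43

L = 122/43 = 2.8372 bits/symbol


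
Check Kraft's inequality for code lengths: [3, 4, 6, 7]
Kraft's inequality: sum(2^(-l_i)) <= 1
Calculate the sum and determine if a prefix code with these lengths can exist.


Sum = 2^(-3) + 2^(-4) + 2^(-6) + 2^(-7)
    = 0.125 + 0.0625 + 0.015625 + 0.0078125
    = 27/128 = 0.2109375
Since 0.2109375 <= 1, Kraft's inequality IS satisfied.
A prefix code with these lengths CAN exist.

Kraft sum = 0.2109375. Satisfied.


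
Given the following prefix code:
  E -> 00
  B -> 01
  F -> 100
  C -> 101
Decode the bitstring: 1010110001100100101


Decoding step by step:
Bits 101 -> C
Bits 01 -> B
Bits 100 -> F
Bits 01 -> B
Bits 100 -> F
Bits 100 -> F
Bits 101 -> C


Decoded message: CBFBFFC


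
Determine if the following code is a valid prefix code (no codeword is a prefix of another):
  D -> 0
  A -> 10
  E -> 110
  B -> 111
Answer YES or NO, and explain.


Checking each pair (does one codeword prefix another?):
  D='0' vs A='10': no prefix
  D='0' vs E='110': no prefix
  D='0' vs B='111': no prefix
  A='10' vs D='0': no prefix
  A='10' vs E='110': no prefix
  A='10' vs B='111': no prefix
  E='110' vs D='0': no prefix
  E='110' vs A='10': no prefix
  E='110' vs B='111': no prefix
  B='111' vs D='0': no prefix
  B='111' vs A='10': no prefix
  B='111' vs E='110': no prefix
No violation found over all pairs.

YES -- this is a valid prefix code. No codeword is a prefix of any other codeword.


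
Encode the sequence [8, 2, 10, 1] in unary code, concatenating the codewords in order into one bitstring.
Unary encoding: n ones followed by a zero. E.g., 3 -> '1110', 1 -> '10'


Encode each number as n ones followed by a terminating 0:
  8 -> 111111110 (9 bits)
  2 -> 110 (3 bits)
  10 -> 11111111110 (11 bits)
  1 -> 10 (2 bits)
Total length = 9 + 3 + 11 + 2 = 25 bits.

Unary([8, 2, 10, 1]) = 1111111101101111111111010 (25 bits)


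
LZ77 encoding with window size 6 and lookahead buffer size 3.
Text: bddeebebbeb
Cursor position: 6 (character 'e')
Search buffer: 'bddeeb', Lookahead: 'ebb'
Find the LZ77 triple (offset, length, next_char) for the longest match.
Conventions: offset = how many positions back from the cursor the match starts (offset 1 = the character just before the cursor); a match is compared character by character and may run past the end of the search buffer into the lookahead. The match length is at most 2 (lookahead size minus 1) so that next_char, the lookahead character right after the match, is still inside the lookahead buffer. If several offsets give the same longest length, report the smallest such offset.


Try each offset into the search buffer:
  offset=1 (pos 5, char 'b'): match length 0
  offset=2 (pos 4, char 'e'): match length 2
  offset=3 (pos 3, char 'e'): match length 1
  offset=4 (pos 2, char 'd'): match length 0
  offset=5 (pos 1, char 'd'): match length 0
  offset=6 (pos 0, char 'b'): match length 0
Longest match has length 2 at offset 2.
next_char = character at position 6 + 2 = 8 -> 'b'

Best match: offset=2, length=2 (matching 'eb' starting at position 4)
LZ77 triple: (2, 2, 'b')


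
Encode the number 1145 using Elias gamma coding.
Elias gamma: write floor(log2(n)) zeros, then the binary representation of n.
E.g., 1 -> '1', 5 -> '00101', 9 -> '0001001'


num_bits = floor(log2(1145)) + 1 = 11
leading_zeros = num_bits - 1 = 10
binary(1145) = 10001111001

Elias gamma(1145) = '0000000000' + '10001111001' = 000000000010001111001 (21 bits)


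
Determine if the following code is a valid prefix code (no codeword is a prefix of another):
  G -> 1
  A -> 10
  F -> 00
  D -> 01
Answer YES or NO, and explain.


Checking each pair (does one codeword prefix another?):
  G='1' vs A='10': prefix -- VIOLATION

NO -- this is NOT a valid prefix code. G (1) is a prefix of A (10).


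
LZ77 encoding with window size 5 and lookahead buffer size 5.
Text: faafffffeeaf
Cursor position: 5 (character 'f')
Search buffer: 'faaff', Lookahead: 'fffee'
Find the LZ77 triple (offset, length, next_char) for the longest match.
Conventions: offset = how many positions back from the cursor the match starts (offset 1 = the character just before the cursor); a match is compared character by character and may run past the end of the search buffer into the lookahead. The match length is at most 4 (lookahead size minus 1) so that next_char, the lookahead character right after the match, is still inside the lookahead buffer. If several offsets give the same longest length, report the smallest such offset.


Try each offset into the search buffer:
  offset=1 (pos 4, char 'f'): match length 3
  offset=2 (pos 3, char 'f'): match length 3
  offset=3 (pos 2, char 'a'): match length 0
  offset=4 (pos 1, char 'a'): match length 0
  offset=5 (pos 0, char 'f'): match length 1
Longest match has length 3, found at offsets 1, 2; take the smallest, offset 1.
next_char = character at position 5 + 3 = 8 -> 'e'

Best match: offset=1, length=3 (matching 'fff' starting at position 4)
LZ77 triple: (1, 3, 'e')


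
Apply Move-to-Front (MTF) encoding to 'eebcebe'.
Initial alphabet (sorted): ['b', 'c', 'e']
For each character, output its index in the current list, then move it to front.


MTF encoding:
'e': index 2 in ['b', 'c', 'e'] -> ['e', 'b', 'c']
'e': index 0 in ['e', 'b', 'c'] -> ['e', 'b', 'c']
'b': index 1 in ['e', 'b', 'c'] -> ['b', 'e', 'c']
'c': index 2 in ['b', 'e', 'c'] -> ['c', 'b', 'e']
'e': index 2 in ['c', 'b', 'e'] -> ['e', 'c', 'b']
'b': index 2 in ['e', 'c', 'b'] -> ['b', 'e', 'c']
'e': index 1 in ['b', 'e', 'c'] -> ['e', 'b', 'c']


Output: [2, 0, 1, 2, 2, 2, 1]


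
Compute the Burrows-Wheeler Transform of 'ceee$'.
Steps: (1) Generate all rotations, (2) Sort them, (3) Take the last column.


Rotations (sorted):
  0: $ceee -> last char: e
  1: ceee$ -> last char: $
  2: e$cee -> last char: e
  3: ee$ce -> last char: e
  4: eee$c -> last char: c


BWT = e$eec


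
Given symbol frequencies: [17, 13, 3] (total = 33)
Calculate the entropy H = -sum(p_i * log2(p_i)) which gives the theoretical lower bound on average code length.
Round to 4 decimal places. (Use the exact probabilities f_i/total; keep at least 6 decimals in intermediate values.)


Per-symbol terms -p_i * log2(p_i) with p_i = f_i/33:
  p = 17/33 = 0.515152: log2(p) = -0.956931, -p*log2(p) = 0.492965
  p = 13/33 = 0.393939: log2(p) = -1.343954, -p*log2(p) = 0.529437
  p = 3/33 = 0.090909: log2(p) = -3.459432, -p*log2(p) = 0.314494
H = 0.492965 + 0.529437 + 0.314494 = 1.336896

H = 1.3369 bits/symbol


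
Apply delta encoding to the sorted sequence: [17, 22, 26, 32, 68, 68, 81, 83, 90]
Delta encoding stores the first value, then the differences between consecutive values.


First value: 17
Deltas:
  22 - 17 = 5
  26 - 22 = 4
  32 - 26 = 6
  68 - 32 = 36
  68 - 68 = 0
  81 - 68 = 13
  83 - 81 = 2
  90 - 83 = 7


Delta encoded: [17, 5, 4, 6, 36, 0, 13, 2, 7]


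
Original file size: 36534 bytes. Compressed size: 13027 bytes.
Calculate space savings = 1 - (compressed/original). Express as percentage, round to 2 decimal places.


ratio = compressed/original = 13027/36534 = 0.356572
savings = 1 - ratio = 1 - 0.356572 = 0.643428
as a percentage: 0.643428 * 100 = 64.34%

Space savings = 1 - 13027/36534 = 64.34%


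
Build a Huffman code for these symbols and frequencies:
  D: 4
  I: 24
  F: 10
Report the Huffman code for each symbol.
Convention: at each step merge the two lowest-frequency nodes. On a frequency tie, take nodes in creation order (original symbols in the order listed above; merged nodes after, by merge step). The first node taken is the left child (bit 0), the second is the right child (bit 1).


Huffman tree construction:
Step 1: Merge D(4) + F(10) = 14
Step 2: Merge (D+F)(14) + I(24) = 38
Read each symbol's code off the tree from the root (left child = 0, right child = 1).

Codes:
  D: 00 (length 2)
  I: 1 (length 1)
  F: 01 (length 2)
Average code length: 52/38 = 1.3684 bits/symbol


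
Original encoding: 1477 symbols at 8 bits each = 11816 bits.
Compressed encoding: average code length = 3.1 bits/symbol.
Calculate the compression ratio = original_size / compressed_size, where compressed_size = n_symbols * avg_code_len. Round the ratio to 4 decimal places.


original_size = n_symbols * orig_bits = 1477 * 8 = 11816 bits
compressed_size = n_symbols * avg_code_len = 1477 * 3.1 = 4578.7 bits
ratio = original_size / compressed_size = 11816 / 4578.7 = 2.5806

Compression ratio = 2.5806


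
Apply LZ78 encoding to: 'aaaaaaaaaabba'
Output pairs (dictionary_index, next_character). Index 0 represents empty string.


LZ78 encoding steps:
Dictionary: {0: ''}
Step 1: w='' (idx 0), next='a' -> output (0, 'a'), add 'a' as idx 1
Step 2: w='a' (idx 1), next='a' -> output (1, 'a'), add 'aa' as idx 2
Step 3: w='aa' (idx 2), next='a' -> output (2, 'a'), add 'aaa' as idx 3
Step 4: w='aaa' (idx 3), next='a' -> output (3, 'a'), add 'aaaa' as idx 4
Step 5: w='' (idx 0), next='b' -> output (0, 'b'), add 'b' as idx 5
Step 6: w='b' (idx 5), next='a' -> output (5, 'a'), add 'ba' as idx 6


Encoded: [(0, 'a'), (1, 'a'), (2, 'a'), (3, 'a'), (0, 'b'), (5, 'a')]


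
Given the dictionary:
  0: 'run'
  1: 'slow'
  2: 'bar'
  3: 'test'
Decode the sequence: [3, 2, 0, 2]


Look up each index in the dictionary:
  3 -> 'test'
  2 -> 'bar'
  0 -> 'run'
  2 -> 'bar'

Decoded: "test bar run bar"


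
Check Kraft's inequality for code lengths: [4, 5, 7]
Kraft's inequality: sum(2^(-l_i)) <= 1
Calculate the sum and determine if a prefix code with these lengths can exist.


Sum = 2^(-4) + 2^(-5) + 2^(-7)
    = 0.0625 + 0.03125 + 0.0078125
    = 13/128 = 0.1015625
Since 0.1015625 <= 1, Kraft's inequality IS satisfied.
A prefix code with these lengths CAN exist.

Kraft sum = 0.1015625. Satisfied.


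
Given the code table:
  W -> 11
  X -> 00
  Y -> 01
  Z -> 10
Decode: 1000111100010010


Decoding:
10 -> Z
00 -> X
11 -> W
11 -> W
00 -> X
01 -> Y
00 -> X
10 -> Z


Result: ZXWWXYXZ


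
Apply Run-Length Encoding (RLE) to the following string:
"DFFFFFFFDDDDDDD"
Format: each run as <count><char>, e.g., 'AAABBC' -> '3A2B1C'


Scanning runs left to right:
  i=0: run of 'D' x 1 -> '1D'
  i=1: run of 'F' x 7 -> '7F'
  i=8: run of 'D' x 7 -> '7D'

RLE = 1D7F7D


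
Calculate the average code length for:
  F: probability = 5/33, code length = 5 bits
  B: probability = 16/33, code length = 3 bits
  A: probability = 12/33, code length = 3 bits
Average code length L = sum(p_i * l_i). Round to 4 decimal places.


Weighted contributions p_i * l_i:
  F: (5/33) * 5 = 25/33
  B: (16/33) * 3 = 48/33
  A: (12/33) * 3 = 36/33
Sum = (25 + 48 + 36)/33 = 109/33

L = 109/33 = 3.3030 bits/symbol


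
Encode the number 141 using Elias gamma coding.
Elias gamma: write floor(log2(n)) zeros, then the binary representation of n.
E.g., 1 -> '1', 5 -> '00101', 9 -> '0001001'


num_bits = floor(log2(141)) + 1 = 8
leading_zeros = num_bits - 1 = 7
binary(141) = 10001101

Elias gamma(141) = '0000000' + '10001101' = 000000010001101 (15 bits)


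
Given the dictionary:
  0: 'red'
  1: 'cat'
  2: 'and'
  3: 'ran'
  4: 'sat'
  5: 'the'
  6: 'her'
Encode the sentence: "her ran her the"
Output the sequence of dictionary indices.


Look up each word in the dictionary:
  'her' -> 6
  'ran' -> 3
  'her' -> 6
  'the' -> 5

Encoded: [6, 3, 6, 5]


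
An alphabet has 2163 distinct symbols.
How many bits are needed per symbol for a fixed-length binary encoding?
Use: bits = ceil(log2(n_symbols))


log2(2163) = 11.0788
Bracket: 2^11 = 2048 < 2163 <= 2^12 = 4096
So ceil(log2(2163)) = 12

bits = ceil(log2(2163)) = ceil(11.0788) = 12 bits


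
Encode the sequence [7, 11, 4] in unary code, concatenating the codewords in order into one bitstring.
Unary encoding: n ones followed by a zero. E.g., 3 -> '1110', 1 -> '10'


Encode each number as n ones followed by a terminating 0:
  7 -> 11111110 (8 bits)
  11 -> 111111111110 (12 bits)
  4 -> 11110 (5 bits)
Total length = 8 + 12 + 5 = 25 bits.

Unary([7, 11, 4]) = 1111111011111111111011110 (25 bits)


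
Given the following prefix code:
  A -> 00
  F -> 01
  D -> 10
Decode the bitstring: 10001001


Decoding step by step:
Bits 10 -> D
Bits 00 -> A
Bits 10 -> D
Bits 01 -> F


Decoded message: DADF


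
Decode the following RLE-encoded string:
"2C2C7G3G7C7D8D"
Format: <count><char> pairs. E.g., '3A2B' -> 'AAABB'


Expanding each <count><char> pair:
  2C -> 'CC'
  2C -> 'CC'
  7G -> 'GGGGGGG'
  3G -> 'GGG'
  7C -> 'CCCCCCC'
  7D -> 'DDDDDDD'
  8D -> 'DDDDDDDD'

Decoded = CCCCGGGGGGGGGGCCCCCCCDDDDDDDDDDDDDDD


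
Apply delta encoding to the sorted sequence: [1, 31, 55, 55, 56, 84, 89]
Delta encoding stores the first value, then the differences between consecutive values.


First value: 1
Deltas:
  31 - 1 = 30
  55 - 31 = 24
  55 - 55 = 0
  56 - 55 = 1
  84 - 56 = 28
  89 - 84 = 5


Delta encoded: [1, 30, 24, 0, 1, 28, 5]


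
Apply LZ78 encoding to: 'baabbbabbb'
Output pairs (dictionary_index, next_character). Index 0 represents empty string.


LZ78 encoding steps:
Dictionary: {0: ''}
Step 1: w='' (idx 0), next='b' -> output (0, 'b'), add 'b' as idx 1
Step 2: w='' (idx 0), next='a' -> output (0, 'a'), add 'a' as idx 2
Step 3: w='a' (idx 2), next='b' -> output (2, 'b'), add 'ab' as idx 3
Step 4: w='b' (idx 1), next='b' -> output (1, 'b'), add 'bb' as idx 4
Step 5: w='ab' (idx 3), next='b' -> output (3, 'b'), add 'abb' as idx 5
Step 6: w='b' (idx 1), end of input -> output (1, '')


Encoded: [(0, 'b'), (0, 'a'), (2, 'b'), (1, 'b'), (3, 'b'), (1, '')]


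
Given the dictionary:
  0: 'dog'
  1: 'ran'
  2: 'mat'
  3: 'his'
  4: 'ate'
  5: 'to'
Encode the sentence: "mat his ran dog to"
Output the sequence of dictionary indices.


Look up each word in the dictionary:
  'mat' -> 2
  'his' -> 3
  'ran' -> 1
  'dog' -> 0
  'to' -> 5

Encoded: [2, 3, 1, 0, 5]


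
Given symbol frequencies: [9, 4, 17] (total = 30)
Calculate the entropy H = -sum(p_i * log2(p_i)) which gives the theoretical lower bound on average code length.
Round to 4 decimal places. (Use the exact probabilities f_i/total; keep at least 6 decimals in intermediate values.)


Per-symbol terms -p_i * log2(p_i) with p_i = f_i/30:
  p = 9/30 = 0.300000: log2(p) = -1.736966, -p*log2(p) = 0.521090
  p = 4/30 = 0.133333: log2(p) = -2.906891, -p*log2(p) = 0.387585
  p = 17/30 = 0.566667: log2(p) = -0.819428, -p*log2(p) = 0.464342
H = 0.521090 + 0.387585 + 0.464342 = 1.373017

H = 1.373 bits/symbol


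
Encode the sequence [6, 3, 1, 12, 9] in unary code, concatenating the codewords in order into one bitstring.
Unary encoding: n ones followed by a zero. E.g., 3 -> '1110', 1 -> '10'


Encode each number as n ones followed by a terminating 0:
  6 -> 1111110 (7 bits)
  3 -> 1110 (4 bits)
  1 -> 10 (2 bits)
  12 -> 1111111111110 (13 bits)
  9 -> 1111111110 (10 bits)
Total length = 7 + 4 + 2 + 13 + 10 = 36 bits.

Unary([6, 3, 1, 12, 9]) = 111111011101011111111111101111111110 (36 bits)


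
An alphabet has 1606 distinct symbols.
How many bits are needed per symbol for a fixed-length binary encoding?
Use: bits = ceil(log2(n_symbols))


log2(1606) = 10.6493
Bracket: 2^10 = 1024 < 1606 <= 2^11 = 2048
So ceil(log2(1606)) = 11

bits = ceil(log2(1606)) = ceil(10.6493) = 11 bits


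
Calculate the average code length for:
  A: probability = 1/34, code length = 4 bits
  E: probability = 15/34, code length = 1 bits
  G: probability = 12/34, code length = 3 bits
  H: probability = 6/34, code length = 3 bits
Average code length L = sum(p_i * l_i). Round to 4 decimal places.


Weighted contributions p_i * l_i:
  A: (1/34) * 4 = 4/34
  E: (15/34) * 1 = 15/34
  G: (12/34) * 3 = 36/34
  H: (6/34) * 3 = 18/34
Sum = (4 + 15 + 36 + 18)/34 = 73/34

L = 73/34 = 2.1471 bits/symbol


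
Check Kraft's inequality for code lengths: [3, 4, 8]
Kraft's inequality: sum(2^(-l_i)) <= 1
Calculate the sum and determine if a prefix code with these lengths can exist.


Sum = 2^(-3) + 2^(-4) + 2^(-8)
    = 0.125 + 0.0625 + 0.00390625
    = 49/256 = 0.19140625
Since 0.19140625 <= 1, Kraft's inequality IS satisfied.
A prefix code with these lengths CAN exist.

Kraft sum = 0.19140625. Satisfied.


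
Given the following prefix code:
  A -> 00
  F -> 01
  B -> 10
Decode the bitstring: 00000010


Decoding step by step:
Bits 00 -> A
Bits 00 -> A
Bits 00 -> A
Bits 10 -> B


Decoded message: AAAB


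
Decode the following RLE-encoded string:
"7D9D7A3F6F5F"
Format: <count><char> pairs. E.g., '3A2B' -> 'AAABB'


Expanding each <count><char> pair:
  7D -> 'DDDDDDD'
  9D -> 'DDDDDDDDD'
  7A -> 'AAAAAAA'
  3F -> 'FFF'
  6F -> 'FFFFFF'
  5F -> 'FFFFF'

Decoded = DDDDDDDDDDDDDDDDAAAAAAAFFFFFFFFFFFFFF


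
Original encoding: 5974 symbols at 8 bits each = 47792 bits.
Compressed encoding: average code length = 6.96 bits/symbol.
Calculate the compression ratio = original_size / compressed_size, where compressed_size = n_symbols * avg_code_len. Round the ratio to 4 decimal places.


original_size = n_symbols * orig_bits = 5974 * 8 = 47792 bits
compressed_size = n_symbols * avg_code_len = 5974 * 6.96 = 41579.04 bits
ratio = original_size / compressed_size = 47792 / 41579.04 = 1.1494

Compression ratio = 1.1494


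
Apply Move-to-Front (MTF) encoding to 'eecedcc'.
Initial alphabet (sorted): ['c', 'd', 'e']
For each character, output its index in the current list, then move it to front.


MTF encoding:
'e': index 2 in ['c', 'd', 'e'] -> ['e', 'c', 'd']
'e': index 0 in ['e', 'c', 'd'] -> ['e', 'c', 'd']
'c': index 1 in ['e', 'c', 'd'] -> ['c', 'e', 'd']
'e': index 1 in ['c', 'e', 'd'] -> ['e', 'c', 'd']
'd': index 2 in ['e', 'c', 'd'] -> ['d', 'e', 'c']
'c': index 2 in ['d', 'e', 'c'] -> ['c', 'd', 'e']
'c': index 0 in ['c', 'd', 'e'] -> ['c', 'd', 'e']


Output: [2, 0, 1, 1, 2, 2, 0]


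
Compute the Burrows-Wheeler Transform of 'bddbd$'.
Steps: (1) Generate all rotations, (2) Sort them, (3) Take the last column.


Rotations (sorted):
  0: $bddbd -> last char: d
  1: bd$bdd -> last char: d
  2: bddbd$ -> last char: $
  3: d$bddb -> last char: b
  4: dbd$bd -> last char: d
  5: ddbd$b -> last char: b


BWT = dd$bdb


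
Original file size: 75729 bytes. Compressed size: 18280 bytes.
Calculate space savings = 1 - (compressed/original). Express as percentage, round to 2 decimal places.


ratio = compressed/original = 18280/75729 = 0.241387
savings = 1 - ratio = 1 - 0.241387 = 0.758613
as a percentage: 0.758613 * 100 = 75.86%

Space savings = 1 - 18280/75729 = 75.86%


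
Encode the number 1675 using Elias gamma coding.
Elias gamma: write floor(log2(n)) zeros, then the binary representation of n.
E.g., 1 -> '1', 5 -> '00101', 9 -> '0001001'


num_bits = floor(log2(1675)) + 1 = 11
leading_zeros = num_bits - 1 = 10
binary(1675) = 11010001011

Elias gamma(1675) = '0000000000' + '11010001011' = 000000000011010001011 (21 bits)


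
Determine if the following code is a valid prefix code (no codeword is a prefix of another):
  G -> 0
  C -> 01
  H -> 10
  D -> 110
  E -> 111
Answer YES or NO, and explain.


Checking each pair (does one codeword prefix another?):
  G='0' vs C='01': prefix -- VIOLATION

NO -- this is NOT a valid prefix code. G (0) is a prefix of C (01).


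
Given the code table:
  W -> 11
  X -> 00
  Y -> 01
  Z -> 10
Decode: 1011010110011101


Decoding:
10 -> Z
11 -> W
01 -> Y
01 -> Y
10 -> Z
01 -> Y
11 -> W
01 -> Y


Result: ZWYYZYWY


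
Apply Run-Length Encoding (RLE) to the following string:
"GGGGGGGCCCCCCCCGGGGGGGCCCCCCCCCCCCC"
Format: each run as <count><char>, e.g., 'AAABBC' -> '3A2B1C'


Scanning runs left to right:
  i=0: run of 'G' x 7 -> '7G'
  i=7: run of 'C' x 8 -> '8C'
  i=15: run of 'G' x 7 -> '7G'
  i=22: run of 'C' x 13 -> '13C'

RLE = 7G8C7G13C


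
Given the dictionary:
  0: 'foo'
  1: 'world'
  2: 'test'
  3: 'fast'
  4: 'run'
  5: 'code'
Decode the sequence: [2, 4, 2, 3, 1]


Look up each index in the dictionary:
  2 -> 'test'
  4 -> 'run'
  2 -> 'test'
  3 -> 'fast'
  1 -> 'world'

Decoded: "test run test fast world"


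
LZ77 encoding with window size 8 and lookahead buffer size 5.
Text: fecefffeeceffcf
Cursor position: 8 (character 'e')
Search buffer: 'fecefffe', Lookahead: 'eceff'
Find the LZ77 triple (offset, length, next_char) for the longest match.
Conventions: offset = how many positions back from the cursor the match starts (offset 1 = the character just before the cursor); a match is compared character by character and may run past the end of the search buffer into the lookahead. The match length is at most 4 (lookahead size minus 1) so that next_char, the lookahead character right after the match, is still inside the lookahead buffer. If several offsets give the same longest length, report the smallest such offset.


Try each offset into the search buffer:
  offset=1 (pos 7, char 'e'): match length 1
  offset=2 (pos 6, char 'f'): match length 0
  offset=3 (pos 5, char 'f'): match length 0
  offset=4 (pos 4, char 'f'): match length 0
  offset=5 (pos 3, char 'e'): match length 1
  offset=6 (pos 2, char 'c'): match length 0
  offset=7 (pos 1, char 'e'): match length 4
  offset=8 (pos 0, char 'f'): match length 0
Longest match has length 4 at offset 7.
next_char = character at position 8 + 4 = 12 -> 'f'

Best match: offset=7, length=4 (matching 'ecef' starting at position 1)
LZ77 triple: (7, 4, 'f')


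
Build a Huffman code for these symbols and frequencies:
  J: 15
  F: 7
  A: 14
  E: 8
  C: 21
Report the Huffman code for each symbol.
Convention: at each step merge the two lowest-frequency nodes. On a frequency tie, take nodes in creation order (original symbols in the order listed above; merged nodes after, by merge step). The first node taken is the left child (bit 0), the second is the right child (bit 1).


Huffman tree construction:
Step 1: Merge F(7) + E(8) = 15
Step 2: Merge A(14) + J(15) = 29
Step 3: Merge (F+E)(15) + C(21) = 36
Step 4: Merge (A+J)(29) + ((F+E)+C)(36) = 65
Read each symbol's code off the tree from the root (left child = 0, right child = 1).

Codes:
  J: 01 (length 2)
  F: 100 (length 3)
  A: 00 (length 2)
  E: 101 (length 3)
  C: 11 (length 2)
Average code length: 145/65 = 2.2308 bits/symbol


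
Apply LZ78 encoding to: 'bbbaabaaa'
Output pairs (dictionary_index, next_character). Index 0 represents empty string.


LZ78 encoding steps:
Dictionary: {0: ''}
Step 1: w='' (idx 0), next='b' -> output (0, 'b'), add 'b' as idx 1
Step 2: w='b' (idx 1), next='b' -> output (1, 'b'), add 'bb' as idx 2
Step 3: w='' (idx 0), next='a' -> output (0, 'a'), add 'a' as idx 3
Step 4: w='a' (idx 3), next='b' -> output (3, 'b'), add 'ab' as idx 4
Step 5: w='a' (idx 3), next='a' -> output (3, 'a'), add 'aa' as idx 5
Step 6: w='a' (idx 3), end of input -> output (3, '')


Encoded: [(0, 'b'), (1, 'b'), (0, 'a'), (3, 'b'), (3, 'a'), (3, '')]


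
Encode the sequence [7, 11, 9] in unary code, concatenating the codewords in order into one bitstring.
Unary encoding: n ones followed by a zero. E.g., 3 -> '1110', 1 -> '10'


Encode each number as n ones followed by a terminating 0:
  7 -> 11111110 (8 bits)
  11 -> 111111111110 (12 bits)
  9 -> 1111111110 (10 bits)
Total length = 8 + 12 + 10 = 30 bits.

Unary([7, 11, 9]) = 111111101111111111101111111110 (30 bits)


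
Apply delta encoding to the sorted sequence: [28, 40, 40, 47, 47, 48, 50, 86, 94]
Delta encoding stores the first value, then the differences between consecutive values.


First value: 28
Deltas:
  40 - 28 = 12
  40 - 40 = 0
  47 - 40 = 7
  47 - 47 = 0
  48 - 47 = 1
  50 - 48 = 2
  86 - 50 = 36
  94 - 86 = 8


Delta encoded: [28, 12, 0, 7, 0, 1, 2, 36, 8]


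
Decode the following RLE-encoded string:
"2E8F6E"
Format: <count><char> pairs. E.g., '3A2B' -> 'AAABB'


Expanding each <count><char> pair:
  2E -> 'EE'
  8F -> 'FFFFFFFF'
  6E -> 'EEEEEE'

Decoded = EEFFFFFFFFEEEEEE


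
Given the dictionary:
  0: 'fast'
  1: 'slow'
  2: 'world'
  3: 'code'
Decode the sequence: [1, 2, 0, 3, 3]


Look up each index in the dictionary:
  1 -> 'slow'
  2 -> 'world'
  0 -> 'fast'
  3 -> 'code'
  3 -> 'code'

Decoded: "slow world fast code code"


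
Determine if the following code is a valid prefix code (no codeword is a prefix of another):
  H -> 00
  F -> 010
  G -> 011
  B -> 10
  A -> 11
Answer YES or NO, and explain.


Checking each pair (does one codeword prefix another?):
  H='00' vs F='010': no prefix
  H='00' vs G='011': no prefix
  H='00' vs B='10': no prefix
  H='00' vs A='11': no prefix
  F='010' vs H='00': no prefix
  F='010' vs G='011': no prefix
  F='010' vs B='10': no prefix
  F='010' vs A='11': no prefix
  G='011' vs H='00': no prefix
  G='011' vs F='010': no prefix
  G='011' vs B='10': no prefix
  G='011' vs A='11': no prefix
  B='10' vs H='00': no prefix
  B='10' vs F='010': no prefix
  B='10' vs G='011': no prefix
  B='10' vs A='11': no prefix
  A='11' vs H='00': no prefix
  A='11' vs F='010': no prefix
  A='11' vs G='011': no prefix
  A='11' vs B='10': no prefix
No violation found over all pairs.

YES -- this is a valid prefix code. No codeword is a prefix of any other codeword.


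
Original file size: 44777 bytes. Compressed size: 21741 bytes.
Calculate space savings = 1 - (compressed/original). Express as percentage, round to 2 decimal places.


ratio = compressed/original = 21741/44777 = 0.485539
savings = 1 - ratio = 1 - 0.485539 = 0.514461
as a percentage: 0.514461 * 100 = 51.45%

Space savings = 1 - 21741/44777 = 51.45%


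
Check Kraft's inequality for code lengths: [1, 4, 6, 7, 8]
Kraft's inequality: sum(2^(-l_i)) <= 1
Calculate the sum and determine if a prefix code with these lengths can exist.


Sum = 2^(-1) + 2^(-4) + 2^(-6) + 2^(-7) + 2^(-8)
    = 0.5 + 0.0625 + 0.015625 + 0.0078125 + 0.00390625
    = 151/256 = 0.58984375
Since 0.58984375 <= 1, Kraft's inequality IS satisfied.
A prefix code with these lengths CAN exist.

Kraft sum = 0.58984375. Satisfied.


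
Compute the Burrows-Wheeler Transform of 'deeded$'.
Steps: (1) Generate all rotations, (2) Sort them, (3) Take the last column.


Rotations (sorted):
  0: $deeded -> last char: d
  1: d$deede -> last char: e
  2: ded$dee -> last char: e
  3: deeded$ -> last char: $
  4: ed$deed -> last char: d
  5: eded$de -> last char: e
  6: eeded$d -> last char: d


BWT = dee$ded


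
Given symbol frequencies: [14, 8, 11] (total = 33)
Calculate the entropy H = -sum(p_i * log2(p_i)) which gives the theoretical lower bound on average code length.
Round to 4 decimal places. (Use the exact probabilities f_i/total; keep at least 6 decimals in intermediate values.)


Per-symbol terms -p_i * log2(p_i) with p_i = f_i/33:
  p = 14/33 = 0.424242: log2(p) = -1.237039, -p*log2(p) = 0.524805
  p = 8/33 = 0.242424: log2(p) = -2.044394, -p*log2(p) = 0.495611
  p = 11/33 = 0.333333: log2(p) = -1.584963, -p*log2(p) = 0.528321
H = 0.524805 + 0.495611 + 0.528321 = 1.548737

H = 1.5487 bits/symbol


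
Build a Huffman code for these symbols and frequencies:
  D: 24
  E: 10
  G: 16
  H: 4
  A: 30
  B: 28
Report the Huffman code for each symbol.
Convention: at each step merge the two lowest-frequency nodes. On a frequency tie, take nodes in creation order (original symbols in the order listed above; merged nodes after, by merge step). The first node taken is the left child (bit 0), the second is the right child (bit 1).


Huffman tree construction:
Step 1: Merge H(4) + E(10) = 14
Step 2: Merge (H+E)(14) + G(16) = 30
Step 3: Merge D(24) + B(28) = 52
Step 4: Merge A(30) + ((H+E)+G)(30) = 60
Step 5: Merge (D+B)(52) + (A+((H+E)+G))(60) = 112
Read each symbol's code off the tree from the root (left child = 0, right child = 1).

Codes:
  D: 00 (length 2)
  E: 1101 (length 4)
  G: 111 (length 3)
  H: 1100 (length 4)
  A: 10 (length 2)
  B: 01 (length 2)
Average code length: 268/112 = 2.3929 bits/symbol


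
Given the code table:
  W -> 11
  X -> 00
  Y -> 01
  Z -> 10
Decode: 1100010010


Decoding:
11 -> W
00 -> X
01 -> Y
00 -> X
10 -> Z


Result: WXYXZ


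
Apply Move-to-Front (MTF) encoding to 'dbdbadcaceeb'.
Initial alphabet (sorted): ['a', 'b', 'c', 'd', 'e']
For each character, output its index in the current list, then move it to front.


MTF encoding:
'd': index 3 in ['a', 'b', 'c', 'd', 'e'] -> ['d', 'a', 'b', 'c', 'e']
'b': index 2 in ['d', 'a', 'b', 'c', 'e'] -> ['b', 'd', 'a', 'c', 'e']
'd': index 1 in ['b', 'd', 'a', 'c', 'e'] -> ['d', 'b', 'a', 'c', 'e']
'b': index 1 in ['d', 'b', 'a', 'c', 'e'] -> ['b', 'd', 'a', 'c', 'e']
'a': index 2 in ['b', 'd', 'a', 'c', 'e'] -> ['a', 'b', 'd', 'c', 'e']
'd': index 2 in ['a', 'b', 'd', 'c', 'e'] -> ['d', 'a', 'b', 'c', 'e']
'c': index 3 in ['d', 'a', 'b', 'c', 'e'] -> ['c', 'd', 'a', 'b', 'e']
'a': index 2 in ['c', 'd', 'a', 'b', 'e'] -> ['a', 'c', 'd', 'b', 'e']
'c': index 1 in ['a', 'c', 'd', 'b', 'e'] -> ['c', 'a', 'd', 'b', 'e']
'e': index 4 in ['c', 'a', 'd', 'b', 'e'] -> ['e', 'c', 'a', 'd', 'b']
'e': index 0 in ['e', 'c', 'a', 'd', 'b'] -> ['e', 'c', 'a', 'd', 'b']
'b': index 4 in ['e', 'c', 'a', 'd', 'b'] -> ['b', 'e', 'c', 'a', 'd']


Output: [3, 2, 1, 1, 2, 2, 3, 2, 1, 4, 0, 4]


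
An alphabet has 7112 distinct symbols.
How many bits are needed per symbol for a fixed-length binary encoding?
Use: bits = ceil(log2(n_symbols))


log2(7112) = 12.796
Bracket: 2^12 = 4096 < 7112 <= 2^13 = 8192
So ceil(log2(7112)) = 13

bits = ceil(log2(7112)) = ceil(12.796) = 13 bits


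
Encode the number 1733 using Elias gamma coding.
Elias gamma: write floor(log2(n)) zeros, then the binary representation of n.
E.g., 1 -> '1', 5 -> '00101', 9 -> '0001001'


num_bits = floor(log2(1733)) + 1 = 11
leading_zeros = num_bits - 1 = 10
binary(1733) = 11011000101

Elias gamma(1733) = '0000000000' + '11011000101' = 000000000011011000101 (21 bits)


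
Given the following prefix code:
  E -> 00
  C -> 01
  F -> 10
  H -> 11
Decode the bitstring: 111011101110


Decoding step by step:
Bits 11 -> H
Bits 10 -> F
Bits 11 -> H
Bits 10 -> F
Bits 11 -> H
Bits 10 -> F


Decoded message: HFHFHF


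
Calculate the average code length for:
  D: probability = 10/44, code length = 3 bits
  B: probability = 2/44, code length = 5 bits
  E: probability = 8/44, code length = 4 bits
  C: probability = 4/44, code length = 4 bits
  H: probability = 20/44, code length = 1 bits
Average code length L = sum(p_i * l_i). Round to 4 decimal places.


Weighted contributions p_i * l_i:
  D: (10/44) * 3 = 30/44
  B: (2/44) * 5 = 10/44
  E: (8/44) * 4 = 32/44
  C: (4/44) * 4 = 16/44
  H: (20/44) * 1 = 20/44
Sum = (30 + 10 + 32 + 16 + 20)/44 = 108/44

L = 108/44 = 2.4545 bits/symbol


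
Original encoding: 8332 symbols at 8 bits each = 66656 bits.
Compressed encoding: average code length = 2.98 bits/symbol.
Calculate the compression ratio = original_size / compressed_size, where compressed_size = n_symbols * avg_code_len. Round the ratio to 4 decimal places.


original_size = n_symbols * orig_bits = 8332 * 8 = 66656 bits
compressed_size = n_symbols * avg_code_len = 8332 * 2.98 = 24829.36 bits
ratio = original_size / compressed_size = 66656 / 24829.36 = 2.6846

Compression ratio = 2.6846


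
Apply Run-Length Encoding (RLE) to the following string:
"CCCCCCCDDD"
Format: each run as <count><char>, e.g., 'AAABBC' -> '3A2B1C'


Scanning runs left to right:
  i=0: run of 'C' x 7 -> '7C'
  i=7: run of 'D' x 3 -> '3D'

RLE = 7C3D


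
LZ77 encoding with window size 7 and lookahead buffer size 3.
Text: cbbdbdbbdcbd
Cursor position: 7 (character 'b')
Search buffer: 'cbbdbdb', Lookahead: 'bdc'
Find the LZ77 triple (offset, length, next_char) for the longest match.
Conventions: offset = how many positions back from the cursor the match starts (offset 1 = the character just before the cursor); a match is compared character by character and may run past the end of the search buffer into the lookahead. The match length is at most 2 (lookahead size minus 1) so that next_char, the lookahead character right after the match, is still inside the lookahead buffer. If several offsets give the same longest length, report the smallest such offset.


Try each offset into the search buffer:
  offset=1 (pos 6, char 'b'): match length 1
  offset=2 (pos 5, char 'd'): match length 0
  offset=3 (pos 4, char 'b'): match length 2
  offset=4 (pos 3, char 'd'): match length 0
  offset=5 (pos 2, char 'b'): match length 2
  offset=6 (pos 1, char 'b'): match length 1
  offset=7 (pos 0, char 'c'): match length 0
Longest match has length 2, found at offsets 3, 5; take the smallest, offset 3.
next_char = character at position 7 + 2 = 9 -> 'c'

Best match: offset=3, length=2 (matching 'bd' starting at position 4)
LZ77 triple: (3, 2, 'c')


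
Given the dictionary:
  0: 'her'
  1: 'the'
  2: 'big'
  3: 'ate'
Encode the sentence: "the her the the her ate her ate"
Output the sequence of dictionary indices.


Look up each word in the dictionary:
  'the' -> 1
  'her' -> 0
  'the' -> 1
  'the' -> 1
  'her' -> 0
  'ate' -> 3
  'her' -> 0
  'ate' -> 3

Encoded: [1, 0, 1, 1, 0, 3, 0, 3]


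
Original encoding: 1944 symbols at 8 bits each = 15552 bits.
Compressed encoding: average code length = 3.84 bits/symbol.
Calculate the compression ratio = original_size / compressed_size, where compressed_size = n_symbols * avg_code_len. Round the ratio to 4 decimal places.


original_size = n_symbols * orig_bits = 1944 * 8 = 15552 bits
compressed_size = n_symbols * avg_code_len = 1944 * 3.84 = 7464.96 bits
ratio = original_size / compressed_size = 15552 / 7464.96 = 2.0833

Compression ratio = 2.0833


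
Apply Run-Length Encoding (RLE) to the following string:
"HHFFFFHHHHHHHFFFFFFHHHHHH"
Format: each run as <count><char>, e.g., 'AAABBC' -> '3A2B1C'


Scanning runs left to right:
  i=0: run of 'H' x 2 -> '2H'
  i=2: run of 'F' x 4 -> '4F'
  i=6: run of 'H' x 7 -> '7H'
  i=13: run of 'F' x 6 -> '6F'
  i=19: run of 'H' x 6 -> '6H'

RLE = 2H4F7H6F6H


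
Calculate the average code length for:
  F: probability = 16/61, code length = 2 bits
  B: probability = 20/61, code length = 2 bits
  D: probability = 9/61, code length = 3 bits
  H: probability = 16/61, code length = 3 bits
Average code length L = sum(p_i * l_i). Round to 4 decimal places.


Weighted contributions p_i * l_i:
  F: (16/61) * 2 = 32/61
  B: (20/61) * 2 = 40/61
  D: (9/61) * 3 = 27/61
  H: (16/61) * 3 = 48/61
Sum = (32 + 40 + 27 + 48)/61 = 147/61

L = 147/61 = 2.4098 bits/symbol


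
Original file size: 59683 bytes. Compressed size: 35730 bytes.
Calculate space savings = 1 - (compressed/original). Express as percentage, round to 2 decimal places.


ratio = compressed/original = 35730/59683 = 0.598663
savings = 1 - ratio = 1 - 0.598663 = 0.401337
as a percentage: 0.401337 * 100 = 40.13%

Space savings = 1 - 35730/59683 = 40.13%


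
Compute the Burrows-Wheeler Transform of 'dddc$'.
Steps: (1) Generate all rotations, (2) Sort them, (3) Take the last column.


Rotations (sorted):
  0: $dddc -> last char: c
  1: c$ddd -> last char: d
  2: dc$dd -> last char: d
  3: ddc$d -> last char: d
  4: dddc$ -> last char: $


BWT = cddd$


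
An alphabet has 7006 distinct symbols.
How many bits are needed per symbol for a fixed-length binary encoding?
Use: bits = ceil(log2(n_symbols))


log2(7006) = 12.7744
Bracket: 2^12 = 4096 < 7006 <= 2^13 = 8192
So ceil(log2(7006)) = 13

bits = ceil(log2(7006)) = ceil(12.7744) = 13 bits


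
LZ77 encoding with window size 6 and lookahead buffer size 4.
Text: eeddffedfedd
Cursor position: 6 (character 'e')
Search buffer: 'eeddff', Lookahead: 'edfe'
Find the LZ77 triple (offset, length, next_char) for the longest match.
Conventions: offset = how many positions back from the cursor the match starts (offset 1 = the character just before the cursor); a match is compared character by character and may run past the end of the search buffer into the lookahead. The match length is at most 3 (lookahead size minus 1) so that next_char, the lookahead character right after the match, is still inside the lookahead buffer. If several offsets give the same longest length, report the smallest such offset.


Try each offset into the search buffer:
  offset=1 (pos 5, char 'f'): match length 0
  offset=2 (pos 4, char 'f'): match length 0
  offset=3 (pos 3, char 'd'): match length 0
  offset=4 (pos 2, char 'd'): match length 0
  offset=5 (pos 1, char 'e'): match length 2
  offset=6 (pos 0, char 'e'): match length 1
Longest match has length 2 at offset 5.
next_char = character at position 6 + 2 = 8 -> 'f'

Best match: offset=5, length=2 (matching 'ed' starting at position 1)
LZ77 triple: (5, 2, 'f')
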